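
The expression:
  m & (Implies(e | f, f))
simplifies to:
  m & (f | ~e)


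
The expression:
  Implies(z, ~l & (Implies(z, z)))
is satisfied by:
  {l: False, z: False}
  {z: True, l: False}
  {l: True, z: False}


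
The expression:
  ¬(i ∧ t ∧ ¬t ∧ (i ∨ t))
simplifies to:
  True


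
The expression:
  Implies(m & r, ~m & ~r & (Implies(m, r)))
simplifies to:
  ~m | ~r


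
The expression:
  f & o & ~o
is never true.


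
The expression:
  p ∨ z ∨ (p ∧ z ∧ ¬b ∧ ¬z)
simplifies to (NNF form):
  p ∨ z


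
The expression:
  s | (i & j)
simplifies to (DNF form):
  s | (i & j)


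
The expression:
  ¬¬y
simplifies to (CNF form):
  y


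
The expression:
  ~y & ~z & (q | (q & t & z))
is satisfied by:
  {q: True, y: False, z: False}


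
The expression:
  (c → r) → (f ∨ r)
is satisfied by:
  {r: True, c: True, f: True}
  {r: True, c: True, f: False}
  {r: True, f: True, c: False}
  {r: True, f: False, c: False}
  {c: True, f: True, r: False}
  {c: True, f: False, r: False}
  {f: True, c: False, r: False}


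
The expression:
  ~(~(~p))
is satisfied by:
  {p: False}


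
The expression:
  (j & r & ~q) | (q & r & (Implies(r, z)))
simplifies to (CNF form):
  r & (j | q) & (z | ~q)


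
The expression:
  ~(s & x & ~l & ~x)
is always true.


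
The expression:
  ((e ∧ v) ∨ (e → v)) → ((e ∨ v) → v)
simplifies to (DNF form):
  True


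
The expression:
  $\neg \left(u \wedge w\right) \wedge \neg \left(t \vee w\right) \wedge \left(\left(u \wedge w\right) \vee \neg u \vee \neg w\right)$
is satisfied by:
  {w: False, t: False}


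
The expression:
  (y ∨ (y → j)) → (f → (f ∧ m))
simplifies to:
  m ∨ ¬f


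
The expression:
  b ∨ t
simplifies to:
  b ∨ t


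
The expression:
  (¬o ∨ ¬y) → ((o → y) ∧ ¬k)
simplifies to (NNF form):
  (o ∧ y) ∨ (¬k ∧ ¬o)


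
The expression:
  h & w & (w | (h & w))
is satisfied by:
  {h: True, w: True}


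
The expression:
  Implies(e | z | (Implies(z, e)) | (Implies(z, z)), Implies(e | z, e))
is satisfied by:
  {e: True, z: False}
  {z: False, e: False}
  {z: True, e: True}


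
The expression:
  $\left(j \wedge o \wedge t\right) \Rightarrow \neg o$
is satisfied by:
  {o: False, t: False, j: False}
  {j: True, o: False, t: False}
  {t: True, o: False, j: False}
  {j: True, t: True, o: False}
  {o: True, j: False, t: False}
  {j: True, o: True, t: False}
  {t: True, o: True, j: False}


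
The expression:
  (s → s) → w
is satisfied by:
  {w: True}


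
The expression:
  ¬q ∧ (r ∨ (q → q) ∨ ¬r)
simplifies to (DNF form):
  ¬q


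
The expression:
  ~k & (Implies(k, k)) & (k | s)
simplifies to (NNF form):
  s & ~k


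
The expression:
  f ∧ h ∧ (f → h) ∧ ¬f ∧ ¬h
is never true.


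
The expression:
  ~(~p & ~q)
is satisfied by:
  {q: True, p: True}
  {q: True, p: False}
  {p: True, q: False}


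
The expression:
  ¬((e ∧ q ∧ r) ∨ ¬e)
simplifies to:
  e ∧ (¬q ∨ ¬r)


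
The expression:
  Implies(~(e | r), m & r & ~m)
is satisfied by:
  {r: True, e: True}
  {r: True, e: False}
  {e: True, r: False}


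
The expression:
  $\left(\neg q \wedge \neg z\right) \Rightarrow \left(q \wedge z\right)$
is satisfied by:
  {q: True, z: True}
  {q: True, z: False}
  {z: True, q: False}


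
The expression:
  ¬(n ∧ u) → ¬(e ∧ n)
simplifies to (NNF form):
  u ∨ ¬e ∨ ¬n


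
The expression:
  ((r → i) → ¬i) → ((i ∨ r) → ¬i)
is always true.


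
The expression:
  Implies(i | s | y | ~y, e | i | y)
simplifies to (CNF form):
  e | i | y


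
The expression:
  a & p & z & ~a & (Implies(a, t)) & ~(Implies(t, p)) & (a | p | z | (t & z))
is never true.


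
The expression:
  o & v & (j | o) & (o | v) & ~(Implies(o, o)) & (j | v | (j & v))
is never true.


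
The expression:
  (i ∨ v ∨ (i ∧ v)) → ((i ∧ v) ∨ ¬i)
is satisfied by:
  {v: True, i: False}
  {i: False, v: False}
  {i: True, v: True}


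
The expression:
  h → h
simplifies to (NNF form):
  True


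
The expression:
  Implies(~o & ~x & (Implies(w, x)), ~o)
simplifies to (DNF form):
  True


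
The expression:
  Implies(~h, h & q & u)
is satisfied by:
  {h: True}


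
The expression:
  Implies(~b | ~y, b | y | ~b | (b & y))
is always true.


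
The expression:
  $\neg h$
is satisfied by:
  {h: False}


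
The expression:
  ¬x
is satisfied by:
  {x: False}


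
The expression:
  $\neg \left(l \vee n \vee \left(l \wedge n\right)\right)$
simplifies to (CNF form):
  $\neg l \wedge \neg n$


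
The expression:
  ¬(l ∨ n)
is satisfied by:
  {n: False, l: False}


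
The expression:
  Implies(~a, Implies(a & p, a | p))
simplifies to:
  True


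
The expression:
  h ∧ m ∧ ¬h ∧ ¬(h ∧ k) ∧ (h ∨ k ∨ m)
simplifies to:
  False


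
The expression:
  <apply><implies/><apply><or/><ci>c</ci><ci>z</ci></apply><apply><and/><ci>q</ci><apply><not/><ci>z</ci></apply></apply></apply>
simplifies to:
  <apply><and/><apply><not/><ci>z</ci></apply><apply><or/><ci>q</ci><apply><not/><ci>c</ci></apply></apply></apply>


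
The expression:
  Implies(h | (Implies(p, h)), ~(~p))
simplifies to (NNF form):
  p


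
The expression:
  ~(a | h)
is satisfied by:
  {h: False, a: False}


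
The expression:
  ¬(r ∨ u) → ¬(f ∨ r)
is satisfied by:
  {r: True, u: True, f: False}
  {r: True, u: False, f: False}
  {u: True, r: False, f: False}
  {r: False, u: False, f: False}
  {f: True, r: True, u: True}
  {f: True, r: True, u: False}
  {f: True, u: True, r: False}


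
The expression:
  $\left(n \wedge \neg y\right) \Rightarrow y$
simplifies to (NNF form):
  $y \vee \neg n$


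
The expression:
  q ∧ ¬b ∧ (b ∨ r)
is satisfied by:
  {r: True, q: True, b: False}


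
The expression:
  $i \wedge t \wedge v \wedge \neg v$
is never true.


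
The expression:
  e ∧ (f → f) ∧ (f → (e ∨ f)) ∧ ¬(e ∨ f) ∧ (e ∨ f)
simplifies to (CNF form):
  False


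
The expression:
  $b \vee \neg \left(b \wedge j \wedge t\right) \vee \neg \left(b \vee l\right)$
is always true.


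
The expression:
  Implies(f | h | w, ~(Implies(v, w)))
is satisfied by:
  {v: True, h: False, w: False, f: False}
  {f: True, v: True, h: False, w: False}
  {v: True, h: True, w: False, f: False}
  {f: True, v: True, h: True, w: False}
  {f: False, h: False, w: False, v: False}


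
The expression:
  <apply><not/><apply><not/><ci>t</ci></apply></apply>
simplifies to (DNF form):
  <ci>t</ci>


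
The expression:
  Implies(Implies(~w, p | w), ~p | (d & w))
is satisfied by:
  {d: True, w: True, p: False}
  {d: True, w: False, p: False}
  {w: True, d: False, p: False}
  {d: False, w: False, p: False}
  {d: True, p: True, w: True}


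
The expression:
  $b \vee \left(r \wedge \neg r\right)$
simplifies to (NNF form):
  $b$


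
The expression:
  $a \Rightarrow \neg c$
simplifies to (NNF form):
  $\neg a \vee \neg c$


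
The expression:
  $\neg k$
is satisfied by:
  {k: False}


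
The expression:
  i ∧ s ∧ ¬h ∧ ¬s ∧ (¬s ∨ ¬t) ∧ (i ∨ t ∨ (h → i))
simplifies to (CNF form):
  False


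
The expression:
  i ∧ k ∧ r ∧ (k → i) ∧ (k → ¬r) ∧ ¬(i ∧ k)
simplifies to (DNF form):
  False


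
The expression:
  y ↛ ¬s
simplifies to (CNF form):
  s ∧ y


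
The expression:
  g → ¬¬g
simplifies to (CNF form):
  True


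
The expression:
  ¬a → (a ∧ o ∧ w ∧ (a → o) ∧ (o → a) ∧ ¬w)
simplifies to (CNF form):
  a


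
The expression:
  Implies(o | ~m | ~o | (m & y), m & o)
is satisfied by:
  {m: True, o: True}


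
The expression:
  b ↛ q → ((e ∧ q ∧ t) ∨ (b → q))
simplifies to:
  q ∨ ¬b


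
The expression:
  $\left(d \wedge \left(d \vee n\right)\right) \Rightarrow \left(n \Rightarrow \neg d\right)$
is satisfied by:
  {d: False, n: False}
  {n: True, d: False}
  {d: True, n: False}


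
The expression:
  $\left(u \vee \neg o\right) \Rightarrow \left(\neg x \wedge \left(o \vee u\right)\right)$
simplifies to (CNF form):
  $\left(o \vee u\right) \wedge \left(o \vee \neg x\right) \wedge \left(u \vee \neg u\right) \wedge \left(\neg u \vee \neg x\right)$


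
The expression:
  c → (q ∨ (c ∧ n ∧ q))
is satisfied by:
  {q: True, c: False}
  {c: False, q: False}
  {c: True, q: True}


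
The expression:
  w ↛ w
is never true.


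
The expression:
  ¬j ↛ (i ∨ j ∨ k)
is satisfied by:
  {i: False, j: False, k: False}


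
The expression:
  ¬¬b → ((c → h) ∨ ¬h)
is always true.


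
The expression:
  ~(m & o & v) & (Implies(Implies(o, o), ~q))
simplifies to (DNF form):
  (~m & ~q) | (~o & ~q) | (~q & ~v)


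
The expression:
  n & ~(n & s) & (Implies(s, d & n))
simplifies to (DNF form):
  n & ~s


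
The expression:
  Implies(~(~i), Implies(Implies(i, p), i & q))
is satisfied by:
  {q: True, p: False, i: False}
  {p: False, i: False, q: False}
  {i: True, q: True, p: False}
  {i: True, p: False, q: False}
  {q: True, p: True, i: False}
  {p: True, q: False, i: False}
  {i: True, p: True, q: True}


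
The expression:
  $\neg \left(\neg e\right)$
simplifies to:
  $e$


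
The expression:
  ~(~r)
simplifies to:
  r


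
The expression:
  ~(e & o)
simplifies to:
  ~e | ~o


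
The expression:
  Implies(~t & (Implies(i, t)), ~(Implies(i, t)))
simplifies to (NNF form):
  i | t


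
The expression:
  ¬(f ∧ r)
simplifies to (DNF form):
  ¬f ∨ ¬r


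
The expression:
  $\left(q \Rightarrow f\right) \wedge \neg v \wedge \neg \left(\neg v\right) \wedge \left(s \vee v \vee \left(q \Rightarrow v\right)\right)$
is never true.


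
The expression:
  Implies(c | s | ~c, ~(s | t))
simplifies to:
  ~s & ~t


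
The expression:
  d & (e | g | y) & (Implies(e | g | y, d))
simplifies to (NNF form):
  d & (e | g | y)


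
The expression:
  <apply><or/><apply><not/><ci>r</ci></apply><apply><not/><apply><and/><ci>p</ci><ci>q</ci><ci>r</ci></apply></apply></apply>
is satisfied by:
  {p: False, q: False, r: False}
  {r: True, p: False, q: False}
  {q: True, p: False, r: False}
  {r: True, q: True, p: False}
  {p: True, r: False, q: False}
  {r: True, p: True, q: False}
  {q: True, p: True, r: False}


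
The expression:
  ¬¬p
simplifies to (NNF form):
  p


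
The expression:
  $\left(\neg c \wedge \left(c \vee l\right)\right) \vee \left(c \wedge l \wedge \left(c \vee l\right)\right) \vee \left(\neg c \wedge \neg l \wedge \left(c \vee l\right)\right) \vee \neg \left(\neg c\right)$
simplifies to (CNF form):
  $c \vee l$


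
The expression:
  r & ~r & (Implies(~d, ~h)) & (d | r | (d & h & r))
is never true.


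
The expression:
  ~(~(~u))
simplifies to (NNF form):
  ~u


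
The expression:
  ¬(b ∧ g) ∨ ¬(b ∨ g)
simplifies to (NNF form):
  ¬b ∨ ¬g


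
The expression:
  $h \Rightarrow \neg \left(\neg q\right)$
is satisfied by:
  {q: True, h: False}
  {h: False, q: False}
  {h: True, q: True}


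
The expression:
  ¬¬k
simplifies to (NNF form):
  k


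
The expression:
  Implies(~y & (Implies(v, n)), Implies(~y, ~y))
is always true.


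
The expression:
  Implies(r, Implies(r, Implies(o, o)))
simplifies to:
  True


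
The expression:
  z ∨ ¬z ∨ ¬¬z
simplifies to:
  True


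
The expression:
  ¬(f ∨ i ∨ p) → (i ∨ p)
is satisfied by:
  {i: True, p: True, f: True}
  {i: True, p: True, f: False}
  {i: True, f: True, p: False}
  {i: True, f: False, p: False}
  {p: True, f: True, i: False}
  {p: True, f: False, i: False}
  {f: True, p: False, i: False}


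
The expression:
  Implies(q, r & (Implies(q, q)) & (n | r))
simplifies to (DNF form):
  r | ~q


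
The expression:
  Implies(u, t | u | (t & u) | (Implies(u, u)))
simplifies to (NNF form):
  True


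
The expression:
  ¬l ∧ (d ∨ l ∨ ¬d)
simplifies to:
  ¬l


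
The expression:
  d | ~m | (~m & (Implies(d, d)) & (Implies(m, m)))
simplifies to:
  d | ~m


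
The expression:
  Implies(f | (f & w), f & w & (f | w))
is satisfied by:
  {w: True, f: False}
  {f: False, w: False}
  {f: True, w: True}


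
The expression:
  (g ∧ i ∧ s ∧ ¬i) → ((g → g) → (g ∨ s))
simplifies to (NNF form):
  True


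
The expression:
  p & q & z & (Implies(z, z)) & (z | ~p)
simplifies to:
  p & q & z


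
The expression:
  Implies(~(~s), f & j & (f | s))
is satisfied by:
  {j: True, f: True, s: False}
  {j: True, f: False, s: False}
  {f: True, j: False, s: False}
  {j: False, f: False, s: False}
  {j: True, s: True, f: True}


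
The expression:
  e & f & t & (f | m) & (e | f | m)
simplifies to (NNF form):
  e & f & t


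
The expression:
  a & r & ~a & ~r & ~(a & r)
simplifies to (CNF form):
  False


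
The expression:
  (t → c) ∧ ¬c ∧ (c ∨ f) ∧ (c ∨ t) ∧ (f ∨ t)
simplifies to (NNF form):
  False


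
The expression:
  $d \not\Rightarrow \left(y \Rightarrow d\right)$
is never true.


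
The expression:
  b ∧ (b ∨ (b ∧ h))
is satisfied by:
  {b: True}


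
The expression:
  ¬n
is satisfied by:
  {n: False}


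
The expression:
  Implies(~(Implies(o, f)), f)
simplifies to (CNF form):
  f | ~o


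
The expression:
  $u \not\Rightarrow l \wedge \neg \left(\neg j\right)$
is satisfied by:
  {j: True, u: True, l: False}


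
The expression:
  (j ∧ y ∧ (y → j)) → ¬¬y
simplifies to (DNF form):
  True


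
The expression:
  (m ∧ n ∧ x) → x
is always true.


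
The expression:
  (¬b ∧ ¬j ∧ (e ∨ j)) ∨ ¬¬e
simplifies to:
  e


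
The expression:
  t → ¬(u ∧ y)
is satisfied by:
  {u: False, t: False, y: False}
  {y: True, u: False, t: False}
  {t: True, u: False, y: False}
  {y: True, t: True, u: False}
  {u: True, y: False, t: False}
  {y: True, u: True, t: False}
  {t: True, u: True, y: False}


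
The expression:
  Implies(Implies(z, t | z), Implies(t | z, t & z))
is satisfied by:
  {z: False, t: False}
  {t: True, z: True}


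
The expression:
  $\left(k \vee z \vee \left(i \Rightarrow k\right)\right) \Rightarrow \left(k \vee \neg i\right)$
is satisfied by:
  {k: True, z: False, i: False}
  {z: False, i: False, k: False}
  {i: True, k: True, z: False}
  {i: True, z: False, k: False}
  {k: True, z: True, i: False}
  {z: True, k: False, i: False}
  {i: True, z: True, k: True}


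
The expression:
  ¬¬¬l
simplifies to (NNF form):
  ¬l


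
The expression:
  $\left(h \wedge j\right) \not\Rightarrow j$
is never true.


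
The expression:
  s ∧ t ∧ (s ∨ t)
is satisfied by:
  {t: True, s: True}


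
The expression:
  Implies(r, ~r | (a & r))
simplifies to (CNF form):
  a | ~r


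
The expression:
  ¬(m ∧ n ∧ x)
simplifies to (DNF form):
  ¬m ∨ ¬n ∨ ¬x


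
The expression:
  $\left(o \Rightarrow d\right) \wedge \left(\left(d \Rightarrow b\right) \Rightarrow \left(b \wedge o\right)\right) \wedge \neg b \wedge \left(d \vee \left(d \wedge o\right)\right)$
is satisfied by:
  {d: True, b: False}


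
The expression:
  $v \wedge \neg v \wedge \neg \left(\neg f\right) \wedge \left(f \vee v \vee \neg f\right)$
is never true.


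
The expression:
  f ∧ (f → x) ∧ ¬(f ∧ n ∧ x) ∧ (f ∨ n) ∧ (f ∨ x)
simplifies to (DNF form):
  f ∧ x ∧ ¬n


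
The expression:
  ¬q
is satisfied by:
  {q: False}


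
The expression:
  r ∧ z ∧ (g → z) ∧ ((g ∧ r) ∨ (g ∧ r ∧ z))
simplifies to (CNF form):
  g ∧ r ∧ z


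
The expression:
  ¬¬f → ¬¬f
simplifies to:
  True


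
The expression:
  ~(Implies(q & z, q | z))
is never true.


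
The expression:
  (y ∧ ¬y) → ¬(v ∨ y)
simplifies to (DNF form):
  True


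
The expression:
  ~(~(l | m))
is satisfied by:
  {m: True, l: True}
  {m: True, l: False}
  {l: True, m: False}


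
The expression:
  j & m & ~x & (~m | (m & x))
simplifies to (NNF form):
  False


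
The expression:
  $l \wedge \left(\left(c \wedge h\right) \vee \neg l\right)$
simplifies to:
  $c \wedge h \wedge l$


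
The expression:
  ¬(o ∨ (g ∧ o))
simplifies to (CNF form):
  ¬o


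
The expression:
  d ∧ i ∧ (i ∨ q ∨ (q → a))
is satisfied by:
  {i: True, d: True}


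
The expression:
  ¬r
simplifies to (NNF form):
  ¬r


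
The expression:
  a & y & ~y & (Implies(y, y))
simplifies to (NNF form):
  False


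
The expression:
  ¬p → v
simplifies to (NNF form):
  p ∨ v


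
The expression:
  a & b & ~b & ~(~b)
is never true.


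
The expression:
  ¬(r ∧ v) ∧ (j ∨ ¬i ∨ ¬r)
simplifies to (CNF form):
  (¬r ∨ ¬v) ∧ (j ∨ ¬i ∨ ¬r) ∧ (j ∨ ¬r ∨ ¬v) ∧ (¬i ∨ ¬r ∨ ¬v)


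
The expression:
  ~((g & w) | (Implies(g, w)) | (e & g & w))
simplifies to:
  g & ~w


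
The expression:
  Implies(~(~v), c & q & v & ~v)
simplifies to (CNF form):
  ~v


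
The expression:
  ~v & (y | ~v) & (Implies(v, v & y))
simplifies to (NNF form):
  ~v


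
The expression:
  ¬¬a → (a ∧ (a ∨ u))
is always true.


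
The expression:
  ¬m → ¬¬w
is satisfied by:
  {m: True, w: True}
  {m: True, w: False}
  {w: True, m: False}


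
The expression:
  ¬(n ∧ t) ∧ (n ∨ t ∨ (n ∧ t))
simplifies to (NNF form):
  (n ∧ ¬t) ∨ (t ∧ ¬n)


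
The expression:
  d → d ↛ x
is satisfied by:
  {d: False, x: False}
  {x: True, d: False}
  {d: True, x: False}


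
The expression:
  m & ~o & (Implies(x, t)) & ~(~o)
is never true.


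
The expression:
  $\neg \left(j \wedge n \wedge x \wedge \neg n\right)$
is always true.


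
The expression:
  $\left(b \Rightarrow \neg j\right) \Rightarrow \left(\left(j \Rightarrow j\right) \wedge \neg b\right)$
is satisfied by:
  {j: True, b: False}
  {b: False, j: False}
  {b: True, j: True}


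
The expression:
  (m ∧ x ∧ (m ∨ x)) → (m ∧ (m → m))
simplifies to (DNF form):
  True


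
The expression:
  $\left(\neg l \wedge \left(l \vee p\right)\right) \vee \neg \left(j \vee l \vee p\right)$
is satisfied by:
  {p: True, l: False, j: False}
  {p: False, l: False, j: False}
  {j: True, p: True, l: False}


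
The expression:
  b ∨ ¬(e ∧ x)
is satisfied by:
  {b: True, e: False, x: False}
  {e: False, x: False, b: False}
  {b: True, x: True, e: False}
  {x: True, e: False, b: False}
  {b: True, e: True, x: False}
  {e: True, b: False, x: False}
  {b: True, x: True, e: True}


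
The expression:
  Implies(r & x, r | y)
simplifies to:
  True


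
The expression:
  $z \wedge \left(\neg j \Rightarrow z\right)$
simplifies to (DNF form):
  $z$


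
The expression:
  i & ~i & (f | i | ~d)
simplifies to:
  False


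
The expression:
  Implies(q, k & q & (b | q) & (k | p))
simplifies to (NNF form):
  k | ~q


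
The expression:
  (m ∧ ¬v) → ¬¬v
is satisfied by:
  {v: True, m: False}
  {m: False, v: False}
  {m: True, v: True}


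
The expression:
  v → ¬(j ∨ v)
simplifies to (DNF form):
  ¬v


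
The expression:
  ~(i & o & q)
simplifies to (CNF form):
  ~i | ~o | ~q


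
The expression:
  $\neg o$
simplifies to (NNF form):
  $\neg o$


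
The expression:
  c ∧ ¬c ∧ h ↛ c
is never true.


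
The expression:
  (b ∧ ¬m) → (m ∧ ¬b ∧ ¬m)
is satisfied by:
  {m: True, b: False}
  {b: False, m: False}
  {b: True, m: True}


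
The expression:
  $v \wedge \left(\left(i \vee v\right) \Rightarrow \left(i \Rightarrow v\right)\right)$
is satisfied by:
  {v: True}


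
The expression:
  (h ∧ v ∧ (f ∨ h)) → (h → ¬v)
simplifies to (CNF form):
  ¬h ∨ ¬v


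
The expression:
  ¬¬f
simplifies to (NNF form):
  f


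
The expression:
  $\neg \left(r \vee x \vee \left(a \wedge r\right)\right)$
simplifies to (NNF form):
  $\neg r \wedge \neg x$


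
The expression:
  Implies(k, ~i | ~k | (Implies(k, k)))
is always true.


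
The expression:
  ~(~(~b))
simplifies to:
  ~b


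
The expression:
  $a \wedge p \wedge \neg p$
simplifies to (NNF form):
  $\text{False}$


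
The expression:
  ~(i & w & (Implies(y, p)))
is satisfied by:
  {y: True, p: False, w: False, i: False}
  {y: False, p: False, w: False, i: False}
  {y: True, p: True, w: False, i: False}
  {p: True, y: False, w: False, i: False}
  {i: True, y: True, p: False, w: False}
  {i: True, y: False, p: False, w: False}
  {i: True, y: True, p: True, w: False}
  {i: True, p: True, y: False, w: False}
  {w: True, y: True, i: False, p: False}
  {w: True, i: False, p: False, y: False}
  {y: True, w: True, p: True, i: False}
  {w: True, p: True, i: False, y: False}
  {y: True, w: True, i: True, p: False}


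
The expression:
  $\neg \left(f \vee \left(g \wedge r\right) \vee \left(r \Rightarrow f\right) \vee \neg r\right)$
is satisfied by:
  {r: True, g: False, f: False}


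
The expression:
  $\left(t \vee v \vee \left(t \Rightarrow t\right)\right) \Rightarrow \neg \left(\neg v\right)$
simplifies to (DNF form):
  $v$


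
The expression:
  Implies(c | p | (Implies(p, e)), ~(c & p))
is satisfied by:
  {p: False, c: False}
  {c: True, p: False}
  {p: True, c: False}


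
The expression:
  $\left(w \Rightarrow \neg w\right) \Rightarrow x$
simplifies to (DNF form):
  $w \vee x$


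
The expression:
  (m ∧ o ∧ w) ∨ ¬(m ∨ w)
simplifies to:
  (m ∨ ¬w) ∧ (o ∨ ¬w) ∧ (w ∨ ¬m)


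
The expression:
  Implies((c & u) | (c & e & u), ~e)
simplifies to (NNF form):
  ~c | ~e | ~u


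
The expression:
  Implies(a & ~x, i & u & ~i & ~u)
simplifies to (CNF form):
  x | ~a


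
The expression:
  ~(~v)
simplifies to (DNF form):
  v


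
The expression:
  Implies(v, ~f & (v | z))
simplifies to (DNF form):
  ~f | ~v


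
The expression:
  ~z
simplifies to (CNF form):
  ~z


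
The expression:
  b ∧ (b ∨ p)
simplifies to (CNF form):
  b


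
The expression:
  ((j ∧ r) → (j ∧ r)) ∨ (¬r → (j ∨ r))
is always true.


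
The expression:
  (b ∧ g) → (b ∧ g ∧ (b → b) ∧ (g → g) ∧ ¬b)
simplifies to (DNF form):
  ¬b ∨ ¬g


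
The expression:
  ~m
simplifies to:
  ~m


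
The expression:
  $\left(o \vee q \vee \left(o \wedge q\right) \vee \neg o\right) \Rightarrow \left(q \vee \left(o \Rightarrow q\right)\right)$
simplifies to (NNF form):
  $q \vee \neg o$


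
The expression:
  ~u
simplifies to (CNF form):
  ~u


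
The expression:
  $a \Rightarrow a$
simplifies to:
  $\text{True}$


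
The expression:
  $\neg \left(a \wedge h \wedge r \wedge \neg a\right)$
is always true.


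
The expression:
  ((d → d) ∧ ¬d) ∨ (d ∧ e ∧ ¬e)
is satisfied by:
  {d: False}


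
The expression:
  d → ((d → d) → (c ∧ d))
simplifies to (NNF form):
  c ∨ ¬d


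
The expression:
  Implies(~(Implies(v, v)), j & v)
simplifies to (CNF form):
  True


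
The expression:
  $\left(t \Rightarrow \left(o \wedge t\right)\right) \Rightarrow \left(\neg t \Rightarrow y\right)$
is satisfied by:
  {y: True, t: True}
  {y: True, t: False}
  {t: True, y: False}


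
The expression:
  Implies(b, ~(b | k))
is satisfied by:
  {b: False}


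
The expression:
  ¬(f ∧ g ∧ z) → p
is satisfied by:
  {g: True, p: True, f: True, z: True}
  {g: True, p: True, f: True, z: False}
  {g: True, p: True, z: True, f: False}
  {g: True, p: True, z: False, f: False}
  {p: True, f: True, z: True, g: False}
  {p: True, f: True, z: False, g: False}
  {p: True, f: False, z: True, g: False}
  {p: True, f: False, z: False, g: False}
  {g: True, f: True, z: True, p: False}


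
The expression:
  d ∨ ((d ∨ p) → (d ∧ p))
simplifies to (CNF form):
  d ∨ ¬p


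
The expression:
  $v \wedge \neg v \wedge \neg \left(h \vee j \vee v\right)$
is never true.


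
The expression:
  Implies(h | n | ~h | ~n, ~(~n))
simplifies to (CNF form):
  n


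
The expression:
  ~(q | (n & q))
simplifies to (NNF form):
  ~q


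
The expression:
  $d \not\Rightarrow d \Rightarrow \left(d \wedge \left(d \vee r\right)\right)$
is always true.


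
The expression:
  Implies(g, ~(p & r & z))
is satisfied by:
  {p: False, z: False, g: False, r: False}
  {r: True, p: False, z: False, g: False}
  {g: True, p: False, z: False, r: False}
  {r: True, g: True, p: False, z: False}
  {z: True, r: False, p: False, g: False}
  {r: True, z: True, p: False, g: False}
  {g: True, z: True, r: False, p: False}
  {r: True, g: True, z: True, p: False}
  {p: True, g: False, z: False, r: False}
  {r: True, p: True, g: False, z: False}
  {g: True, p: True, r: False, z: False}
  {r: True, g: True, p: True, z: False}
  {z: True, p: True, g: False, r: False}
  {r: True, z: True, p: True, g: False}
  {g: True, z: True, p: True, r: False}


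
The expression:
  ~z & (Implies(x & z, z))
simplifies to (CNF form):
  ~z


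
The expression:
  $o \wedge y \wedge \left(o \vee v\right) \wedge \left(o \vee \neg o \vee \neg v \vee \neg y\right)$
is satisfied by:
  {o: True, y: True}


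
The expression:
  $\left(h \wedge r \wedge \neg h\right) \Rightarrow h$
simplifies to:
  $\text{True}$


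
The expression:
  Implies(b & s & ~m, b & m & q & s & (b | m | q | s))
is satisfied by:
  {m: True, s: False, b: False}
  {s: False, b: False, m: False}
  {b: True, m: True, s: False}
  {b: True, s: False, m: False}
  {m: True, s: True, b: False}
  {s: True, m: False, b: False}
  {b: True, s: True, m: True}


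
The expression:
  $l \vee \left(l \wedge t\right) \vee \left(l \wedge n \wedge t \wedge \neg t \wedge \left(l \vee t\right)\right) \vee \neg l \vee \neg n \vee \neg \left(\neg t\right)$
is always true.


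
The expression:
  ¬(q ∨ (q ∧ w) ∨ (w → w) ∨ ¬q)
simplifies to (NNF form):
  False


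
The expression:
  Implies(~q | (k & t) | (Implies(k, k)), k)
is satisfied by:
  {k: True}


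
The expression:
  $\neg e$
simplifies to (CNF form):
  $\neg e$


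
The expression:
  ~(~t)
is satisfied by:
  {t: True}


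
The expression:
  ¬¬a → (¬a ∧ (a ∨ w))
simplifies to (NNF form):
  ¬a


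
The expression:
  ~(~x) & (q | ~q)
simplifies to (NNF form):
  x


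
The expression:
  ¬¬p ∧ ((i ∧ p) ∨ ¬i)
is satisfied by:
  {p: True}


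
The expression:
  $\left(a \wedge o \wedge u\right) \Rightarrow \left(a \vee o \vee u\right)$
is always true.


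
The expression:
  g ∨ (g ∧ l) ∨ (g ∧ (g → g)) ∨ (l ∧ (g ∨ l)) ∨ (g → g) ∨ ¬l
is always true.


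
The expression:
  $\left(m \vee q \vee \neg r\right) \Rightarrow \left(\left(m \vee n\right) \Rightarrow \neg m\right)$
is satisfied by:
  {m: False}


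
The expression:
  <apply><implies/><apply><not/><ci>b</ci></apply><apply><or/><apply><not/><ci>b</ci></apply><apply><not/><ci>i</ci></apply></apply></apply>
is always true.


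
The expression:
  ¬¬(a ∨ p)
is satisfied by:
  {a: True, p: True}
  {a: True, p: False}
  {p: True, a: False}


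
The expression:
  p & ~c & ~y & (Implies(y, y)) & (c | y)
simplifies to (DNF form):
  False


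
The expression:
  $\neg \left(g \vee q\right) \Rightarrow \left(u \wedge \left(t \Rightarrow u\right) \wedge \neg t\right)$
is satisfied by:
  {q: True, u: True, g: True, t: False}
  {q: True, g: True, t: False, u: False}
  {q: True, u: True, g: True, t: True}
  {q: True, g: True, t: True, u: False}
  {q: True, u: True, t: False, g: False}
  {q: True, t: False, g: False, u: False}
  {q: True, u: True, t: True, g: False}
  {q: True, t: True, g: False, u: False}
  {u: True, g: True, t: False, q: False}
  {g: True, u: False, t: False, q: False}
  {u: True, g: True, t: True, q: False}
  {g: True, t: True, u: False, q: False}
  {u: True, t: False, g: False, q: False}


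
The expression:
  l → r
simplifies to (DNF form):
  r ∨ ¬l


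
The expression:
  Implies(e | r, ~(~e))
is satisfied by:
  {e: True, r: False}
  {r: False, e: False}
  {r: True, e: True}


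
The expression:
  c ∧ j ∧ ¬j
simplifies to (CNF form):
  False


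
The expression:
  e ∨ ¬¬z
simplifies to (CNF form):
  e ∨ z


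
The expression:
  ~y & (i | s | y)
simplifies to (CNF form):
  ~y & (i | s)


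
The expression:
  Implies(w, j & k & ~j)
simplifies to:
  ~w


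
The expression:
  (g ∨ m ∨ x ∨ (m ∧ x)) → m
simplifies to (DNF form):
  m ∨ (¬g ∧ ¬x)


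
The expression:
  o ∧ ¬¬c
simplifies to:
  c ∧ o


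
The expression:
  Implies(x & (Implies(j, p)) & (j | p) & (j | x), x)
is always true.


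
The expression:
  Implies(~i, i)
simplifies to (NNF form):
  i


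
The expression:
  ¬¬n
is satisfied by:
  {n: True}


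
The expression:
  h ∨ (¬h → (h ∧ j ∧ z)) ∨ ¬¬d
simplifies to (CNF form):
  d ∨ h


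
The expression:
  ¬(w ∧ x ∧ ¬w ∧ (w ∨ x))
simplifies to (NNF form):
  True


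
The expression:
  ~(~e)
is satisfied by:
  {e: True}


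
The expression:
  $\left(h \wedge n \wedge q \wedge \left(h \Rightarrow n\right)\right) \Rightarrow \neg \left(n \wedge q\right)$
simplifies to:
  $\neg h \vee \neg n \vee \neg q$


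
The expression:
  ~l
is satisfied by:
  {l: False}


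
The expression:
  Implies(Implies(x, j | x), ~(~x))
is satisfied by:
  {x: True}


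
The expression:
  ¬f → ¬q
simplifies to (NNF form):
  f ∨ ¬q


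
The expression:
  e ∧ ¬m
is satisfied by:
  {e: True, m: False}


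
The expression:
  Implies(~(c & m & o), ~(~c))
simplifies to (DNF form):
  c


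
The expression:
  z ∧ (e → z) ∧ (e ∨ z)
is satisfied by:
  {z: True}


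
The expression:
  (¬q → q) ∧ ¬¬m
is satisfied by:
  {m: True, q: True}


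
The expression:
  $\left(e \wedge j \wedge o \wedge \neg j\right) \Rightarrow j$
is always true.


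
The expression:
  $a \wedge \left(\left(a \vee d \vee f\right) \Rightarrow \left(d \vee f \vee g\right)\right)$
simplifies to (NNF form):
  $a \wedge \left(d \vee f \vee g\right)$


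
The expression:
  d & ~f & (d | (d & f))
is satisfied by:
  {d: True, f: False}


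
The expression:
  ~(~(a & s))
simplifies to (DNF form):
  a & s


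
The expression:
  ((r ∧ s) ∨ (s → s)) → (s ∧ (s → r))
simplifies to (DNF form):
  r ∧ s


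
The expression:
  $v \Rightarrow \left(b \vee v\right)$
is always true.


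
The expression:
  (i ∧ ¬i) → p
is always true.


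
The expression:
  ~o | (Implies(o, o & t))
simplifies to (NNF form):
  t | ~o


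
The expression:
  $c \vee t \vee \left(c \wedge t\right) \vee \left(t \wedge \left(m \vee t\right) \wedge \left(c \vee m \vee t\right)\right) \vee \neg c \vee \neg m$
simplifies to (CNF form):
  $\text{True}$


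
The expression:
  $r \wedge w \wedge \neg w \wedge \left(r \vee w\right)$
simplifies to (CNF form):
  $\text{False}$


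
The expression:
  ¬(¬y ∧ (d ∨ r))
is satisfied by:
  {y: True, d: False, r: False}
  {r: True, y: True, d: False}
  {y: True, d: True, r: False}
  {r: True, y: True, d: True}
  {r: False, d: False, y: False}


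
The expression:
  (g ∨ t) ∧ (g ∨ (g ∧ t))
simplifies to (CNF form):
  g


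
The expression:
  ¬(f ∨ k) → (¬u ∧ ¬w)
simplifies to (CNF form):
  (f ∨ k ∨ ¬u) ∧ (f ∨ k ∨ ¬w)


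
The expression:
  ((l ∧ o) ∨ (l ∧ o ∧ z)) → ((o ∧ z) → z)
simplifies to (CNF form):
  True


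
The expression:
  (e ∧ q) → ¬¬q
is always true.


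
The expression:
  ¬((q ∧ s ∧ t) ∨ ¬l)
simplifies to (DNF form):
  (l ∧ ¬q) ∨ (l ∧ ¬s) ∨ (l ∧ ¬t)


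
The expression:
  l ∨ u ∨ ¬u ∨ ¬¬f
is always true.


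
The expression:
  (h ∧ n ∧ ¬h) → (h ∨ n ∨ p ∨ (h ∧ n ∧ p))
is always true.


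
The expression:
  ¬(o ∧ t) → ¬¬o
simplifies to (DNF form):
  o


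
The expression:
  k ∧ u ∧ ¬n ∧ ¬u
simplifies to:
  False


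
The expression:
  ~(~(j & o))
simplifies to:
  j & o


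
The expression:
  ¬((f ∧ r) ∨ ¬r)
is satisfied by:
  {r: True, f: False}


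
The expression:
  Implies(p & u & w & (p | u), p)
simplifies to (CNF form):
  True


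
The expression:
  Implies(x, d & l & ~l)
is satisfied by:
  {x: False}


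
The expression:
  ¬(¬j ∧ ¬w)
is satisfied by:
  {w: True, j: True}
  {w: True, j: False}
  {j: True, w: False}


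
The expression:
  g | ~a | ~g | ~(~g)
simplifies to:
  True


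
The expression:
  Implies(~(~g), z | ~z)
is always true.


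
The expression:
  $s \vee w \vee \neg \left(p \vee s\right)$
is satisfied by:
  {s: True, w: True, p: False}
  {s: True, p: False, w: False}
  {w: True, p: False, s: False}
  {w: False, p: False, s: False}
  {s: True, w: True, p: True}
  {s: True, p: True, w: False}
  {w: True, p: True, s: False}


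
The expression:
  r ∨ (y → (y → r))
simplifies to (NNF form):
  r ∨ ¬y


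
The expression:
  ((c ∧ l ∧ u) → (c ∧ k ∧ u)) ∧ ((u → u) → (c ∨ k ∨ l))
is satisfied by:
  {k: True, l: True, u: False, c: False}
  {k: True, c: True, l: True, u: False}
  {k: True, u: True, l: True, c: False}
  {k: True, c: True, u: True, l: True}
  {k: True, l: False, u: False, c: False}
  {k: True, c: True, l: False, u: False}
  {k: True, u: True, l: False, c: False}
  {k: True, c: True, u: True, l: False}
  {l: True, c: False, u: False, k: False}
  {c: True, l: True, u: False, k: False}
  {u: True, l: True, c: False, k: False}
  {c: True, l: False, u: False, k: False}
  {u: True, c: True, l: False, k: False}


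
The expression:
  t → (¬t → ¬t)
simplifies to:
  True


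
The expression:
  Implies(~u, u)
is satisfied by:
  {u: True}


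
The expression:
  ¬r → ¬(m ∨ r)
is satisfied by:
  {r: True, m: False}
  {m: False, r: False}
  {m: True, r: True}


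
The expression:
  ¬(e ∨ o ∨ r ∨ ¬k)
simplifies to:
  k ∧ ¬e ∧ ¬o ∧ ¬r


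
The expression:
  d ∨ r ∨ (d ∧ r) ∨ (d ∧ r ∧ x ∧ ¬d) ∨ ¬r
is always true.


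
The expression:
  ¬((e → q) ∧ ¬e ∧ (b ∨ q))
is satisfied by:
  {e: True, b: False, q: False}
  {q: True, e: True, b: False}
  {e: True, b: True, q: False}
  {q: True, e: True, b: True}
  {q: False, b: False, e: False}


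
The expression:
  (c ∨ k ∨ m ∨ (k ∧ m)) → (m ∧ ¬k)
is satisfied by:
  {m: True, c: False, k: False}
  {c: False, k: False, m: False}
  {m: True, c: True, k: False}


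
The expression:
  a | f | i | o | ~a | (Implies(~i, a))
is always true.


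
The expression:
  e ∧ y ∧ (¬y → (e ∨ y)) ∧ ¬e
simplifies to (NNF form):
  False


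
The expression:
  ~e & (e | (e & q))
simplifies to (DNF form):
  False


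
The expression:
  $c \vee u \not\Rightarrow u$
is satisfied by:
  {c: True}


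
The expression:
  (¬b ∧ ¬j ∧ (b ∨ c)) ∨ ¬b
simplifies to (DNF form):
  ¬b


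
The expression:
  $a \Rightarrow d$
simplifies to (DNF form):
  $d \vee \neg a$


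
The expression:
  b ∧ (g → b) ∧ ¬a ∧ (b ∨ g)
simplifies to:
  b ∧ ¬a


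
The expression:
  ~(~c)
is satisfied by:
  {c: True}


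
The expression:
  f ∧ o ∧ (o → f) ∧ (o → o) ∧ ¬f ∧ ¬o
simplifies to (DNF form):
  False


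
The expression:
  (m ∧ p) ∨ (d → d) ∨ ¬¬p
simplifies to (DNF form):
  True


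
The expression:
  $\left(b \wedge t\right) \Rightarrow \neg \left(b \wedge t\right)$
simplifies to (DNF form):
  $\neg b \vee \neg t$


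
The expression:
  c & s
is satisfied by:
  {c: True, s: True}


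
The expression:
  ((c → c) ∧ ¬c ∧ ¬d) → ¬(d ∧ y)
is always true.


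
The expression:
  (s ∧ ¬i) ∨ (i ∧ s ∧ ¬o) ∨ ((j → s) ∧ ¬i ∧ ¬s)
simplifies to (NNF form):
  (s ∧ ¬i) ∨ (s ∧ ¬o) ∨ (¬i ∧ ¬j)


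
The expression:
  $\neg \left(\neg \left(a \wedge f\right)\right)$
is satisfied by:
  {a: True, f: True}


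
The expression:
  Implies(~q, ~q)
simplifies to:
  True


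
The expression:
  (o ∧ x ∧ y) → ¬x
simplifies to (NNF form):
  ¬o ∨ ¬x ∨ ¬y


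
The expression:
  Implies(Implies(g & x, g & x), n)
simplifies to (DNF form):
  n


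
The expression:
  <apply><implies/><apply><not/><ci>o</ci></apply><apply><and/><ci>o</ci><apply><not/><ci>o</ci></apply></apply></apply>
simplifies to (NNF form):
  <ci>o</ci>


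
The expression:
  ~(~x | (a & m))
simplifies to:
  x & (~a | ~m)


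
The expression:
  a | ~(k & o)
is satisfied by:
  {a: True, k: False, o: False}
  {k: False, o: False, a: False}
  {a: True, o: True, k: False}
  {o: True, k: False, a: False}
  {a: True, k: True, o: False}
  {k: True, a: False, o: False}
  {a: True, o: True, k: True}


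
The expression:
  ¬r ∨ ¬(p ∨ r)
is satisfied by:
  {r: False}


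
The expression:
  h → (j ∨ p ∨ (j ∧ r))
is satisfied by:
  {p: True, j: True, h: False}
  {p: True, j: False, h: False}
  {j: True, p: False, h: False}
  {p: False, j: False, h: False}
  {h: True, p: True, j: True}
  {h: True, p: True, j: False}
  {h: True, j: True, p: False}


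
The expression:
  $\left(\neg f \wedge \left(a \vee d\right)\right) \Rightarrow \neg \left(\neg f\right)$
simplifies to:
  $f \vee \left(\neg a \wedge \neg d\right)$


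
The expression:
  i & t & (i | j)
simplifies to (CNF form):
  i & t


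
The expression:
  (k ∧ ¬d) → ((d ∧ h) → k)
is always true.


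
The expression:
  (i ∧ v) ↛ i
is never true.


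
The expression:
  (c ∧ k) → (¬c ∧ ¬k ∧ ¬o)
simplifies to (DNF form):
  ¬c ∨ ¬k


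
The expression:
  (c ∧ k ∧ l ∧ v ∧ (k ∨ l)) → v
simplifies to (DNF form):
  True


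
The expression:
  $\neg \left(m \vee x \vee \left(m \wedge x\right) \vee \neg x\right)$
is never true.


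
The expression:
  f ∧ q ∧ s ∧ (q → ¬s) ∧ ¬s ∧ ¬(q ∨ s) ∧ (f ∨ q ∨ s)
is never true.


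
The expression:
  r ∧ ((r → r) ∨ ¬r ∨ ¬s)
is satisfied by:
  {r: True}


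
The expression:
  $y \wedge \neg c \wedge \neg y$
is never true.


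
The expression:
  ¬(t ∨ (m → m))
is never true.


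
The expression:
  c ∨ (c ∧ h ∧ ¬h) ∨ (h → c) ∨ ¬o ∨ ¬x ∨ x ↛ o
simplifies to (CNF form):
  c ∨ ¬h ∨ ¬o ∨ ¬x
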